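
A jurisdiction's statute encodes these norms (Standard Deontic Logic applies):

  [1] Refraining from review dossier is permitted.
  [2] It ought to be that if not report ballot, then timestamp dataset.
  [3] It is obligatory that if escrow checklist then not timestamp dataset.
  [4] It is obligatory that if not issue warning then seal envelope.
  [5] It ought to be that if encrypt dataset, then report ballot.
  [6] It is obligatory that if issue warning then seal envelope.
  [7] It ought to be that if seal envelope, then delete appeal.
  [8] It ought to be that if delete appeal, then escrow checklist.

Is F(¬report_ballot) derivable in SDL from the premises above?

Premises 4 and 6 cover both cases: O(¬issue_warning → seal_envelope) and O(issue_warning → seal_envelope). Since ¬issue_warning ∨ issue_warning is a tautology, O(seal_envelope) follows.
From O(seal_envelope) and premise 7, O(seal_envelope → delete_appeal), we obtain O(delete_appeal).
Premise 8 is O(delete_appeal → escrow_checklist); since O(delete_appeal), deontic closure gives O(escrow_checklist).
Premise 3 is O(escrow_checklist → ¬timestamp_dataset); since O(escrow_checklist), deontic closure gives O(¬timestamp_dataset).
Premise 2, O(¬report_ballot → timestamp_dataset), contraposes to O(¬timestamp_dataset → report_ballot); with O(¬timestamp_dataset) we get O(report_ballot).
Premises 1, 5 do not contribute to this derivation.
So O(report_ballot) holds, i.e. F(¬report_ballot). The claim follows.

Yes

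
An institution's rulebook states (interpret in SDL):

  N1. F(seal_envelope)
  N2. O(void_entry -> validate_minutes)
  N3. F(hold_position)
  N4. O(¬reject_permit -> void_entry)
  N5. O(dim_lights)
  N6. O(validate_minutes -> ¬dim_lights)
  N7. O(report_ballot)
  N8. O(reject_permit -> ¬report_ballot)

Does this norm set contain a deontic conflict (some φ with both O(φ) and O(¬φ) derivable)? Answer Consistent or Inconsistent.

Inconsistent

From premise 5 we have O(dim_lights).
Premise 6 is O(validate_minutes -> ¬dim_lights); contrapositively O(dim_lights -> ¬validate_minutes). Since O(dim_lights) holds, K gives O(¬validate_minutes).
Premise 2 is O(void_entry -> validate_minutes); contrapositively O(¬validate_minutes -> ¬void_entry). Since O(¬validate_minutes) holds, K gives O(¬void_entry).
Premise 4, O(¬reject_permit -> void_entry), contraposes to O(¬void_entry -> reject_permit); with O(¬void_entry) we get O(reject_permit).
From O(reject_permit) and premise 8, O(reject_permit -> ¬report_ballot), we obtain O(¬report_ballot).
However, premise 7 gives O(report_ballot).
We now have both O(¬report_ballot) and O(report_ballot) — report_ballot is simultaneously obligatory and forbidden, violating the D-axiom.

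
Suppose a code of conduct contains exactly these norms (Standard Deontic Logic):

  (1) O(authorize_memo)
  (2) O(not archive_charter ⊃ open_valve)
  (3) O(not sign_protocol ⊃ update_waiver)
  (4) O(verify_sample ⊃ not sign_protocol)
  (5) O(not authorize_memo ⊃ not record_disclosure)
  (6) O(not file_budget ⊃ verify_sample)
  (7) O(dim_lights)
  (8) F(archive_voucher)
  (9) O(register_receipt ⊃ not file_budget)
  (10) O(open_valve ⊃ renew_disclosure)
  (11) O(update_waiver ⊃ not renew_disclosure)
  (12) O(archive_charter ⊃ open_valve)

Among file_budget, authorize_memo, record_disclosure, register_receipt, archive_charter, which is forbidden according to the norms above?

Premises 2 and 12 cover both cases: O(not archive_charter ⊃ open_valve) and O(archive_charter ⊃ open_valve). Since not archive_charter ∨ archive_charter is a tautology, O(open_valve) follows.
Premise 10 is O(open_valve ⊃ renew_disclosure); since O(open_valve), deontic closure gives O(renew_disclosure).
Premise 11 is O(update_waiver ⊃ not renew_disclosure); contrapositively O(renew_disclosure ⊃ not update_waiver). Since O(renew_disclosure) holds, K gives O(not update_waiver).
Premise 3, O(not sign_protocol ⊃ update_waiver), contraposes to O(not update_waiver ⊃ sign_protocol); with O(not update_waiver) we get O(sign_protocol).
Premise 4 is O(verify_sample ⊃ not sign_protocol); contrapositively O(sign_protocol ⊃ not verify_sample). Since O(sign_protocol) holds, K gives O(not verify_sample).
The contrapositive of premise 6 (O(not file_budget ⊃ verify_sample)) is O(not verify_sample ⊃ file_budget), and O(not verify_sample) is already established, so O(file_budget).
Premise 9, O(register_receipt ⊃ not file_budget), contraposes to O(file_budget ⊃ not register_receipt); with O(file_budget) we get O(not register_receipt).
So O(not register_receipt) holds, i.e. register_receipt is forbidden. None of the other listed options is forbidden under the premises.

register_receipt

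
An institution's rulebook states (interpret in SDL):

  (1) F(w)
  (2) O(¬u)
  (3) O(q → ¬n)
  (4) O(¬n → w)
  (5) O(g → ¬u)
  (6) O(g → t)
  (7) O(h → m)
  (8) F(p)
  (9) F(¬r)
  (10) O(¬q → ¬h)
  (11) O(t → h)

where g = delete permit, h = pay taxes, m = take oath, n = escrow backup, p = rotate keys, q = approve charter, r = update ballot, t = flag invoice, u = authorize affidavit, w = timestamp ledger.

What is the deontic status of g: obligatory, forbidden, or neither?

F(w) at premise 1 means O(¬w).
Premise 4 is O(¬n → w); contrapositively O(¬w → n). Since O(¬w) holds, K gives O(n).
Premise 3, O(q → ¬n), contraposes to O(n → ¬q); with O(n) we get O(¬q).
Applying K to premise 10 (O(¬q → ¬h)) and O(¬q) yields O(¬h).
Premise 11, O(t → h), contraposes to O(¬h → ¬t); with O(¬h) we get O(¬t).
Premise 6 is O(g → t); contrapositively O(¬t → ¬g). Since O(¬t) holds, K gives O(¬g).
Premises 2, 5, 7, 8, 9 do not contribute to this derivation.
Thus O(¬g), which is F(g): g is forbidden.

Forbidden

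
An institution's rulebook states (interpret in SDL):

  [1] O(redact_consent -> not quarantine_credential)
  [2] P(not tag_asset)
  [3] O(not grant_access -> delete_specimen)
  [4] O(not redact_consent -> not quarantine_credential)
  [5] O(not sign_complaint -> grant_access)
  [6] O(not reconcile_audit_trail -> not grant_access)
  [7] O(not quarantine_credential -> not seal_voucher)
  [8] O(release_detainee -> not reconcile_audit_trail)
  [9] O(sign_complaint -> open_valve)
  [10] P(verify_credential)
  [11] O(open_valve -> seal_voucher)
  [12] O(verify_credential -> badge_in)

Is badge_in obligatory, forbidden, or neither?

Premise 12 is O(verify_credential -> badge_in), but O(verify_credential) is not derivable from the premises (the permission P(verify_credential) asserts only not O(not verify_credential), not O(verify_credential)), so it does not yield O(badge_in).
No premise or chain of K-axiom applications forces O(badge_in), and none forces O(not badge_in). So badge_in is neither obligatory nor forbidden under these norms.

Neither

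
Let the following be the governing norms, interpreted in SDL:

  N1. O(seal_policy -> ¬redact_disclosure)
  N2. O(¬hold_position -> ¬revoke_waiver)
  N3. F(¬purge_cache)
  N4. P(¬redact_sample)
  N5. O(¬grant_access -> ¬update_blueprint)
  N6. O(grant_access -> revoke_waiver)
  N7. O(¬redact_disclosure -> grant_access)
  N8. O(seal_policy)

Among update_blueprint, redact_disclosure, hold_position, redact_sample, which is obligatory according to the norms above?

Premise 8 states O(seal_policy) outright.
Premise 1 is O(seal_policy -> ¬redact_disclosure); since O(seal_policy), deontic closure gives O(¬redact_disclosure).
Premise 7 is O(¬redact_disclosure -> grant_access); since O(¬redact_disclosure), deontic closure gives O(grant_access).
Applying K to premise 6 (O(grant_access -> revoke_waiver)) and O(grant_access) yields O(revoke_waiver).
The contrapositive of premise 2 (O(¬hold_position -> ¬revoke_waiver)) is O(revoke_waiver -> hold_position), and O(revoke_waiver) is already established, so O(hold_position).
So O(hold_position) holds — hold_position is obligatory. None of the other listed options is made obligatory by any chain of premises.

hold_position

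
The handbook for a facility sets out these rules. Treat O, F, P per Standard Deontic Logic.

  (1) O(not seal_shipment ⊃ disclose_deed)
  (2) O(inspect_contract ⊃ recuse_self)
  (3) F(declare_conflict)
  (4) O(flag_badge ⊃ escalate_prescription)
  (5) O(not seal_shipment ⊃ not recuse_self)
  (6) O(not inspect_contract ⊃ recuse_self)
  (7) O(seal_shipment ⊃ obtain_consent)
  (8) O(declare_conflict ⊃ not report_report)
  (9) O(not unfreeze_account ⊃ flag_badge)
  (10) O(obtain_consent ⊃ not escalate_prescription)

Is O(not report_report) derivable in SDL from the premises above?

No

Premise 8 is O(declare_conflict ⊃ not report_report), but O(declare_conflict) is not derivable from the premises, so it does not yield O(not report_report).
No other premise forces O(not report_report). An ideal world satisfying every premise can still have not report_report false, so O(not report_report) is not derivable.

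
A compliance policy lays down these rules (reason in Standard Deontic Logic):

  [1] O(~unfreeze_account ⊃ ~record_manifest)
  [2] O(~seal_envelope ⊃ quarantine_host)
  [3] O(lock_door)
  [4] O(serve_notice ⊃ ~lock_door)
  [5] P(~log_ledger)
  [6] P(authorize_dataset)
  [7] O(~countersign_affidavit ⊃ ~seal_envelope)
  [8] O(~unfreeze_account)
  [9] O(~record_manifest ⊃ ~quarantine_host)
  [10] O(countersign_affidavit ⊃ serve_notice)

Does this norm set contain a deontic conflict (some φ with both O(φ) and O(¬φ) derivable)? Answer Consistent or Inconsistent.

Premise 3 gives O(lock_door).
Premise 4, O(serve_notice ⊃ ~lock_door), contraposes to O(lock_door ⊃ ~serve_notice); with O(lock_door) we get O(~serve_notice).
The contrapositive of premise 10 (O(countersign_affidavit ⊃ serve_notice)) is O(~serve_notice ⊃ ~countersign_affidavit), and O(~serve_notice) is already established, so O(~countersign_affidavit).
Premise 7 is O(~countersign_affidavit ⊃ ~seal_envelope); since O(~countersign_affidavit), deontic closure gives O(~seal_envelope).
Applying K to premise 2 (O(~seal_envelope ⊃ quarantine_host)) and O(~seal_envelope) yields O(quarantine_host).
Premise 9 is O(~record_manifest ⊃ ~quarantine_host); contrapositively O(quarantine_host ⊃ record_manifest). Since O(quarantine_host) holds, K gives O(record_manifest).
Premise 1 is O(~unfreeze_account ⊃ ~record_manifest); contrapositively O(record_manifest ⊃ unfreeze_account). Since O(record_manifest) holds, K gives O(unfreeze_account).
Yet premise 8 states O(~unfreeze_account).
We now have both O(unfreeze_account) and O(~unfreeze_account) — unfreeze_account is simultaneously obligatory and forbidden, violating the D-axiom.

Inconsistent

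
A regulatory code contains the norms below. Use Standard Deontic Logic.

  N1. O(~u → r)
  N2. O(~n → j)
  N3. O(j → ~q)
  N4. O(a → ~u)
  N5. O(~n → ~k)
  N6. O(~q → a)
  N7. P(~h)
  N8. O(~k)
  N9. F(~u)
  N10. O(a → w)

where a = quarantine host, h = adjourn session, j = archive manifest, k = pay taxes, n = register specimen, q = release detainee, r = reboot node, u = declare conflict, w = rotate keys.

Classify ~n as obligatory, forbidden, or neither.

Premise 9 is F(~u), i.e. O(u).
Premise 4 is O(a → ~u); contrapositively O(u → ~a). Since O(u) holds, K gives O(~a).
Premise 6, O(~q → a), contraposes to O(~a → q); with O(~a) we get O(q).
Premise 3, O(j → ~q), contraposes to O(q → ~j); with O(q) we get O(~j).
Premise 2, O(~n → j), contraposes to O(~j → n); with O(~j) we get O(n).
Premises 1, 5, 7, 8, 10 do not contribute to this derivation.
Thus O(n), which is F(~n): ~n is forbidden.

Forbidden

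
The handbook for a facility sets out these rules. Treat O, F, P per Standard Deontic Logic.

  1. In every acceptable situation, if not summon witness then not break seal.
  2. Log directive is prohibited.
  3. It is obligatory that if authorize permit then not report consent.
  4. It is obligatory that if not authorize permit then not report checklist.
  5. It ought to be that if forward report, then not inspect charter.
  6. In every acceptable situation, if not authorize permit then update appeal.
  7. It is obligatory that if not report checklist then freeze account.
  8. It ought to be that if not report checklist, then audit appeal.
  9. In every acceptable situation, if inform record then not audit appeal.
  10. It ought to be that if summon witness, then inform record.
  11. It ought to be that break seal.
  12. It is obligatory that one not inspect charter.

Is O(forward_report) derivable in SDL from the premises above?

No

Premise 5 is O(forward_report → ¬inspect_charter); even if O(¬inspect_charter) held, inferring O(forward_report) would be affirming the consequent — invalid.
No other premise forces O(forward_report). An ideal world satisfying every premise can still have forward_report false, so O(forward_report) is not derivable.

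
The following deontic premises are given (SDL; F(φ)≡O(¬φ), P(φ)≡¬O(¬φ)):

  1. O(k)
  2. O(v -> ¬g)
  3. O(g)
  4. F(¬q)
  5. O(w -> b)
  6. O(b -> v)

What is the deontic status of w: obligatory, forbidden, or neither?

From premise 3 we have O(g).
Premise 2, O(v -> ¬g), contraposes to O(g -> ¬v); with O(g) we get O(¬v).
Premise 6 is O(b -> v); contrapositively O(¬v -> ¬b). Since O(¬v) holds, K gives O(¬b).
The contrapositive of premise 5 (O(w -> b)) is O(¬b -> ¬w), and O(¬b) is already established, so O(¬w).
Premises 1, 4 do not contribute to this derivation.
Thus O(¬w), which is F(w): w is forbidden.

Forbidden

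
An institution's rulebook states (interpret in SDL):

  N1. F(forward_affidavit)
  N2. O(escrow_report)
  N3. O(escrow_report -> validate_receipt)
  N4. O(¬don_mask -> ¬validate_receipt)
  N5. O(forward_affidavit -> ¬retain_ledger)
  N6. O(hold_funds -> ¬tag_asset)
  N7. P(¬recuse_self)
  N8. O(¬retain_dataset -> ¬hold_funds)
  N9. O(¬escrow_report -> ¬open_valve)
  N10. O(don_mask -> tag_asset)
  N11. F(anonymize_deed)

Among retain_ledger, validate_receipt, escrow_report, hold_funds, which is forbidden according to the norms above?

hold_funds

Premise 2 states O(escrow_report) outright.
From O(escrow_report) and premise 3, O(escrow_report -> validate_receipt), we obtain O(validate_receipt).
Premise 4 is O(¬don_mask -> ¬validate_receipt); contrapositively O(validate_receipt -> don_mask). Since O(validate_receipt) holds, K gives O(don_mask).
Applying K to premise 10 (O(don_mask -> tag_asset)) and O(don_mask) yields O(tag_asset).
Premise 6, O(hold_funds -> ¬tag_asset), contraposes to O(tag_asset -> ¬hold_funds); with O(tag_asset) we get O(¬hold_funds).
So O(¬hold_funds) holds, i.e. hold_funds is forbidden. None of the other listed options is forbidden under the premises.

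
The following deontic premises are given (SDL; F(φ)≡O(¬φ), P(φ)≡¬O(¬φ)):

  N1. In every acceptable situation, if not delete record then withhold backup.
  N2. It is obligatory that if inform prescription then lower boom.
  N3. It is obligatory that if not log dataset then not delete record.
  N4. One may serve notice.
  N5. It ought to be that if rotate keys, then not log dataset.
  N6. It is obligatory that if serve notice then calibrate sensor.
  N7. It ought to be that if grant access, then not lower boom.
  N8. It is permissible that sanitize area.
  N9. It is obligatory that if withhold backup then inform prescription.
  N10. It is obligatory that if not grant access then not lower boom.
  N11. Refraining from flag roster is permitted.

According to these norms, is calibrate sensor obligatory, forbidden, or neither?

Neither

Premise 6 is O(serve_notice → calibrate_sensor), but O(serve_notice) is not derivable from the premises (the permission P(serve_notice) asserts only ¬O(¬serve_notice), not O(serve_notice)), so it does not yield O(calibrate_sensor).
No premise or chain of K-axiom applications forces O(calibrate_sensor), and none forces O(¬calibrate_sensor). So calibrate_sensor is neither obligatory nor forbidden under these norms.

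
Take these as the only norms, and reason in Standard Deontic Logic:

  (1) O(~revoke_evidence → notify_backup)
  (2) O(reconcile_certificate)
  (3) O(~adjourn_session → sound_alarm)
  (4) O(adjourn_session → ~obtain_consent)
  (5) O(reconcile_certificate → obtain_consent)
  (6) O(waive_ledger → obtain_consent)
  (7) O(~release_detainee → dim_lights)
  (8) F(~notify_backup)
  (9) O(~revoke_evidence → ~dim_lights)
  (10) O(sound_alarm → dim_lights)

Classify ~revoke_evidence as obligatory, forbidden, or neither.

Forbidden

Premise 2 gives O(reconcile_certificate).
Premise 5 is O(reconcile_certificate → obtain_consent); since O(reconcile_certificate), deontic closure gives O(obtain_consent).
The contrapositive of premise 4 (O(adjourn_session → ~obtain_consent)) is O(obtain_consent → ~adjourn_session), and O(obtain_consent) is already established, so O(~adjourn_session).
From O(~adjourn_session) and premise 3, O(~adjourn_session → sound_alarm), we obtain O(sound_alarm).
Applying K to premise 10 (O(sound_alarm → dim_lights)) and O(sound_alarm) yields O(dim_lights).
The contrapositive of premise 9 (O(~revoke_evidence → ~dim_lights)) is O(dim_lights → revoke_evidence), and O(dim_lights) is already established, so O(revoke_evidence).
Premises 1, 6, 7, 8 do not contribute to this derivation.
Thus O(revoke_evidence), which is F(~revoke_evidence): ~revoke_evidence is forbidden.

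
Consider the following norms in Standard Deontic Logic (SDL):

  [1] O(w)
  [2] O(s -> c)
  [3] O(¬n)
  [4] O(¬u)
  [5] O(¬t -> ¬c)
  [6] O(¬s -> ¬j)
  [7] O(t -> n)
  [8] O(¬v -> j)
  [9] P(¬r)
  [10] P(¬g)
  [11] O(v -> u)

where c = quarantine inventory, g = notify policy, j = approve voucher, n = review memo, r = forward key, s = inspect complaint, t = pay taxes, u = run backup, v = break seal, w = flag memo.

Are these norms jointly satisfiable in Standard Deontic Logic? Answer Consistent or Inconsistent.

Inconsistent

Premise 4 gives O(¬u).
Premise 11 is O(v -> u); contrapositively O(¬u -> ¬v). Since O(¬u) holds, K gives O(¬v).
With premise 8, O(¬v -> j), the K-axiom yields O(j).
The contrapositive of premise 6 (O(¬s -> ¬j)) is O(j -> s), and O(j) is already established, so O(s).
Premise 2 is O(s -> c); since O(s), deontic closure gives O(c).
The contrapositive of premise 5 (O(¬t -> ¬c)) is O(c -> t), and O(c) is already established, so O(t).
Applying K to premise 7 (O(t -> n)) and O(t) yields O(n).
But premise 3 directly asserts O(¬n).
We now have both O(n) and O(¬n) — n is simultaneously obligatory and forbidden, violating the D-axiom.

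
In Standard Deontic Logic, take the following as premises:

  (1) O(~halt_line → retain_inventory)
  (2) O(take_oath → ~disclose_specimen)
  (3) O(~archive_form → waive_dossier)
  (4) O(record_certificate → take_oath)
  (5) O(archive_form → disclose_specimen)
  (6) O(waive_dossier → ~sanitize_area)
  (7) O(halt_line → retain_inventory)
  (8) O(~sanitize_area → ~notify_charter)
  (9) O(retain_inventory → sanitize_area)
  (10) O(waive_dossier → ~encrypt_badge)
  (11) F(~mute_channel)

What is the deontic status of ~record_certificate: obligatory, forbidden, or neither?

By case analysis on ~halt_line: premise 1 gives O(~halt_line → retain_inventory) and premise 7 gives O(halt_line → retain_inventory), so O(retain_inventory) either way.
Applying K to premise 9 (O(retain_inventory → sanitize_area)) and O(retain_inventory) yields O(sanitize_area).
Premise 6 is O(waive_dossier → ~sanitize_area); contrapositively O(sanitize_area → ~waive_dossier). Since O(sanitize_area) holds, K gives O(~waive_dossier).
The contrapositive of premise 3 (O(~archive_form → waive_dossier)) is O(~waive_dossier → archive_form), and O(~waive_dossier) is already established, so O(archive_form).
Applying K to premise 5 (O(archive_form → disclose_specimen)) and O(archive_form) yields O(disclose_specimen).
The contrapositive of premise 2 (O(take_oath → ~disclose_specimen)) is O(disclose_specimen → ~take_oath), and O(disclose_specimen) is already established, so O(~take_oath).
Premise 4 is O(record_certificate → take_oath); contrapositively O(~take_oath → ~record_certificate). Since O(~take_oath) holds, K gives O(~record_certificate).
Premises 8, 10, 11 do not contribute to this derivation.
Hence ~record_certificate is obligatory.

Obligatory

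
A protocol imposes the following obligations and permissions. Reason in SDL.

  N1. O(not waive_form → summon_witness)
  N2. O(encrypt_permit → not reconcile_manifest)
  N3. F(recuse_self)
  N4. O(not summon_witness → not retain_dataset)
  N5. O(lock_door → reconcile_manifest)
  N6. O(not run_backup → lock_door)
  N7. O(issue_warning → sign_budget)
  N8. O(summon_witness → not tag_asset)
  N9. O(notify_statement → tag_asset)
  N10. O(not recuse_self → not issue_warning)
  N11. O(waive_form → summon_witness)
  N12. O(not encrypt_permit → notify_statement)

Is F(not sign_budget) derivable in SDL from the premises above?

Premise 7 is O(issue_warning → sign_budget), but O(issue_warning) is not derivable from the premises, so it does not yield O(sign_budget).
No other premise forces O(sign_budget). An ideal world satisfying every premise can still have not sign_budget true, so F(not sign_budget) is not derivable.

No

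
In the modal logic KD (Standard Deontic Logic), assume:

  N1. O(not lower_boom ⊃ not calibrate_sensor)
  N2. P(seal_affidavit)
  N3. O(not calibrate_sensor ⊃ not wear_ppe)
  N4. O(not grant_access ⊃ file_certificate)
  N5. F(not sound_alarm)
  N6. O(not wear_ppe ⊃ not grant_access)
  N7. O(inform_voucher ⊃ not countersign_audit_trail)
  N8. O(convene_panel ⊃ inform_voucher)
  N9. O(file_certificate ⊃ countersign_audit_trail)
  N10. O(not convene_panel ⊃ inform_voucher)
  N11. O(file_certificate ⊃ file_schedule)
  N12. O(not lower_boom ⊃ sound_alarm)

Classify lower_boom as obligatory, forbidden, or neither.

Premises 8 and 10 cover both cases: O(convene_panel ⊃ inform_voucher) and O(not convene_panel ⊃ inform_voucher). Since convene_panel ∨ not convene_panel is a tautology, O(inform_voucher) follows.
Applying K to premise 7 (O(inform_voucher ⊃ not countersign_audit_trail)) and O(inform_voucher) yields O(not countersign_audit_trail).
The contrapositive of premise 9 (O(file_certificate ⊃ countersign_audit_trail)) is O(not countersign_audit_trail ⊃ not file_certificate), and O(not countersign_audit_trail) is already established, so O(not file_certificate).
Premise 4, O(not grant_access ⊃ file_certificate), contraposes to O(not file_certificate ⊃ grant_access); with O(not file_certificate) we get O(grant_access).
Premise 6, O(not wear_ppe ⊃ not grant_access), contraposes to O(grant_access ⊃ wear_ppe); with O(grant_access) we get O(wear_ppe).
Premise 3 is O(not calibrate_sensor ⊃ not wear_ppe); contrapositively O(wear_ppe ⊃ calibrate_sensor). Since O(wear_ppe) holds, K gives O(calibrate_sensor).
Premise 1 is O(not lower_boom ⊃ not calibrate_sensor); contrapositively O(calibrate_sensor ⊃ lower_boom). Since O(calibrate_sensor) holds, K gives O(lower_boom).
Premises 2, 5, 11, 12 do not contribute to this derivation.
Hence lower_boom is obligatory.

Obligatory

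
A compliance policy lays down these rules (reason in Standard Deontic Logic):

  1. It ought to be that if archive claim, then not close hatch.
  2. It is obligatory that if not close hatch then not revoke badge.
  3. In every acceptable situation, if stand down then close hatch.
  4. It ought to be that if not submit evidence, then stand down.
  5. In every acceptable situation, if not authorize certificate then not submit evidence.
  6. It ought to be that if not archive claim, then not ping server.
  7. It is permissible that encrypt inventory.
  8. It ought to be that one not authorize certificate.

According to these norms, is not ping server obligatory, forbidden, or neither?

Obligatory

Premise 8 states O(¬authorize_certificate) outright.
With premise 5, O(¬authorize_certificate → ¬submit_evidence), the K-axiom yields O(¬submit_evidence).
Premise 4 is O(¬submit_evidence → stand_down); since O(¬submit_evidence), deontic closure gives O(stand_down).
From O(stand_down) and premise 3, O(stand_down → close_hatch), we obtain O(close_hatch).
Premise 1, O(archive_claim → ¬close_hatch), contraposes to O(close_hatch → ¬archive_claim); with O(close_hatch) we get O(¬archive_claim).
Applying K to premise 6 (O(¬archive_claim → ¬ping_server)) and O(¬archive_claim) yields O(¬ping_server).
Premises 2, 7 do not contribute to this derivation.
Hence ¬ping_server is obligatory.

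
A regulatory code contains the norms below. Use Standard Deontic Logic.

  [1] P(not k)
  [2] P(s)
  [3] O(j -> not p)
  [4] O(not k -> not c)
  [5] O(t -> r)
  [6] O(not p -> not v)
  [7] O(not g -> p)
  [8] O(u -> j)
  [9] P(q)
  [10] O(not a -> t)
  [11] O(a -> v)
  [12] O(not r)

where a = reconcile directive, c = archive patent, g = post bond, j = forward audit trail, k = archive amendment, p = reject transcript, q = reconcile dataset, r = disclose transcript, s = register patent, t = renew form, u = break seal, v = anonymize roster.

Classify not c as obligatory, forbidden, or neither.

Premise 4 is O(not k -> not c), but O(not k) is not derivable from the premises (the permission P(not k) asserts only not O(k), not O(not k)), so it does not yield O(not c).
No premise or chain of K-axiom applications forces O(not c), and none forces O(c). So not c is neither obligatory nor forbidden under these norms.

Neither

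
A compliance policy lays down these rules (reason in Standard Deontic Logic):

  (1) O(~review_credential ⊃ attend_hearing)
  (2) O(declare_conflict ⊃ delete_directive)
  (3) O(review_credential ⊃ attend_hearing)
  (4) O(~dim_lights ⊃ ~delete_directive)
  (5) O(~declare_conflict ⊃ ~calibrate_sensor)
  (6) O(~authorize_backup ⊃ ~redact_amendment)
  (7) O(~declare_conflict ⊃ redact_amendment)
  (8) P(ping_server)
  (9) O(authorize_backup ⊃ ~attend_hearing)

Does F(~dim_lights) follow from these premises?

Yes

Premises 1 and 3 are O(~review_credential ⊃ attend_hearing) and O(review_credential ⊃ attend_hearing); every ideal world satisfies ~review_credential or review_credential, so in either case attend_hearing holds — hence O(attend_hearing).
The contrapositive of premise 9 (O(authorize_backup ⊃ ~attend_hearing)) is O(attend_hearing ⊃ ~authorize_backup), and O(attend_hearing) is already established, so O(~authorize_backup).
Premise 6 is O(~authorize_backup ⊃ ~redact_amendment); since O(~authorize_backup), deontic closure gives O(~redact_amendment).
Premise 7 is O(~declare_conflict ⊃ redact_amendment); contrapositively O(~redact_amendment ⊃ declare_conflict). Since O(~redact_amendment) holds, K gives O(declare_conflict).
Premise 2 is O(declare_conflict ⊃ delete_directive); since O(declare_conflict), deontic closure gives O(delete_directive).
Premise 4 is O(~dim_lights ⊃ ~delete_directive); contrapositively O(delete_directive ⊃ dim_lights). Since O(delete_directive) holds, K gives O(dim_lights).
Premises 5, 8 do not contribute to this derivation.
So O(dim_lights) holds, i.e. F(~dim_lights). The claim follows.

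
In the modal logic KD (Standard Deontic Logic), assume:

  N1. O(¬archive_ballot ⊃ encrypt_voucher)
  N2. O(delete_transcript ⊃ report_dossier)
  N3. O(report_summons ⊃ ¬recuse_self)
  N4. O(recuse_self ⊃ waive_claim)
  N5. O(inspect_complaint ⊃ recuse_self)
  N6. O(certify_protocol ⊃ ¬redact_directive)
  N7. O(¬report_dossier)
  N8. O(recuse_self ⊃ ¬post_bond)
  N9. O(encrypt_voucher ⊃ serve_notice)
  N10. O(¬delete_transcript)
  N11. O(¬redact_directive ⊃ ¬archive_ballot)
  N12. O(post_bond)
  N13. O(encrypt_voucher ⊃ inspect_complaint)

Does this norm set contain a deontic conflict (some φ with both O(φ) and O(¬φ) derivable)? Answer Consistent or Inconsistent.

Consistent

Premise 2 is O(delete_transcript ⊃ report_dossier), but O(delete_transcript) is not derivable from the premises, so it does not yield O(report_dossier).
So O(report_dossier) is not derivable, and the apparent clash with O(¬report_dossier) does not arise.
A world satisfying every obligation exists (e.g. archive_ballot=true, certify_protocol=false, delete_transcript=false, encrypt_voucher=false, inspect_complaint=false, post_bond=true, recuse_self=false, redact_directive=true, report_dossier=false, report_summons=false, serve_notice=false, waive_claim=false); no atom is both obligatory and forbidden, so the set is consistent.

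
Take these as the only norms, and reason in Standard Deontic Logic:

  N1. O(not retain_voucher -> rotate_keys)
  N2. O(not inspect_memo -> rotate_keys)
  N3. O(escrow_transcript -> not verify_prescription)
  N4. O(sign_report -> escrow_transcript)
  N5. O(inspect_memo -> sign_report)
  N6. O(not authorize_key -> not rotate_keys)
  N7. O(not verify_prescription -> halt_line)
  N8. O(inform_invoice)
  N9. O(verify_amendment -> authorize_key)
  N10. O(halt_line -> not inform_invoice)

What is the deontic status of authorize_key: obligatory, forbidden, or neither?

Obligatory

Premise 8 gives O(inform_invoice).
Premise 10 is O(halt_line -> not inform_invoice); contrapositively O(inform_invoice -> not halt_line). Since O(inform_invoice) holds, K gives O(not halt_line).
Premise 7 is O(not verify_prescription -> halt_line); contrapositively O(not halt_line -> verify_prescription). Since O(not halt_line) holds, K gives O(verify_prescription).
Premise 3, O(escrow_transcript -> not verify_prescription), contraposes to O(verify_prescription -> not escrow_transcript); with O(verify_prescription) we get O(not escrow_transcript).
Premise 4, O(sign_report -> escrow_transcript), contraposes to O(not escrow_transcript -> not sign_report); with O(not escrow_transcript) we get O(not sign_report).
Premise 5, O(inspect_memo -> sign_report), contraposes to O(not sign_report -> not inspect_memo); with O(not sign_report) we get O(not inspect_memo).
Applying K to premise 2 (O(not inspect_memo -> rotate_keys)) and O(not inspect_memo) yields O(rotate_keys).
Premise 6, O(not authorize_key -> not rotate_keys), contraposes to O(rotate_keys -> authorize_key); with O(rotate_keys) we get O(authorize_key).
Premises 1, 9 do not contribute to this derivation.
Hence authorize_key is obligatory.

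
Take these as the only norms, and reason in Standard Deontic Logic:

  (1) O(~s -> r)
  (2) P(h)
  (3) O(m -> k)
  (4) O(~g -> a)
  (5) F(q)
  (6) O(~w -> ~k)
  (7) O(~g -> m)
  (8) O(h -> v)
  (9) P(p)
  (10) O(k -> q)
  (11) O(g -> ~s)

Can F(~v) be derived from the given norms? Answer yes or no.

Premise 8 is O(h -> v), but O(h) is not derivable from the premises (the permission P(h) asserts only ~O(~h), not O(h)), so it does not yield O(v).
No other premise forces O(v). An ideal world satisfying every premise can still have ~v true, so F(~v) is not derivable.

No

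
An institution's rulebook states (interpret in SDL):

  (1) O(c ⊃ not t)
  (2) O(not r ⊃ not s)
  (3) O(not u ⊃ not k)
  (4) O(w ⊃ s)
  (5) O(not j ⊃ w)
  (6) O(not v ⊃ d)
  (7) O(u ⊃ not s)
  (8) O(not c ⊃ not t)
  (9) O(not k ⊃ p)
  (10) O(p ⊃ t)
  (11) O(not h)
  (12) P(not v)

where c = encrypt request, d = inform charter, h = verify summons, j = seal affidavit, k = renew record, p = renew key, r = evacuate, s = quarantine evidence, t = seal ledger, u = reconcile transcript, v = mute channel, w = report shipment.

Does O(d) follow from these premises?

No

Premise 6 is O(not v ⊃ d), but O(not v) is not derivable from the premises (the permission P(not v) asserts only not O(v), not O(not v)), so it does not yield O(d).
No other premise forces O(d). An ideal world satisfying every premise can still have d false, so O(d) is not derivable.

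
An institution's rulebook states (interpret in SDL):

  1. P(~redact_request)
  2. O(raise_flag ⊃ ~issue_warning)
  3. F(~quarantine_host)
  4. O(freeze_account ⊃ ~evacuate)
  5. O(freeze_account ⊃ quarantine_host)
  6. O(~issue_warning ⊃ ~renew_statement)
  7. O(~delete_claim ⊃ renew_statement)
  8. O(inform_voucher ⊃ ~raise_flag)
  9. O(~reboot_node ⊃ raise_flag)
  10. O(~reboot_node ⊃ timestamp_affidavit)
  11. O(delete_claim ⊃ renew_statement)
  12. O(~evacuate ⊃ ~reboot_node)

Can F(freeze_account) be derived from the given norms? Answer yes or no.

By case analysis on ~delete_claim: premise 7 gives O(~delete_claim ⊃ renew_statement) and premise 11 gives O(delete_claim ⊃ renew_statement), so O(renew_statement) either way.
Premise 6, O(~issue_warning ⊃ ~renew_statement), contraposes to O(renew_statement ⊃ issue_warning); with O(renew_statement) we get O(issue_warning).
Premise 2 is O(raise_flag ⊃ ~issue_warning); contrapositively O(issue_warning ⊃ ~raise_flag). Since O(issue_warning) holds, K gives O(~raise_flag).
Premise 9 is O(~reboot_node ⊃ raise_flag); contrapositively O(~raise_flag ⊃ reboot_node). Since O(~raise_flag) holds, K gives O(reboot_node).
Premise 12 is O(~evacuate ⊃ ~reboot_node); contrapositively O(reboot_node ⊃ evacuate). Since O(reboot_node) holds, K gives O(evacuate).
The contrapositive of premise 4 (O(freeze_account ⊃ ~evacuate)) is O(evacuate ⊃ ~freeze_account), and O(evacuate) is already established, so O(~freeze_account).
Premises 1, 3, 5, 8, 10 do not contribute to this derivation.
So O(~freeze_account) holds, i.e. F(freeze_account). The claim follows.

Yes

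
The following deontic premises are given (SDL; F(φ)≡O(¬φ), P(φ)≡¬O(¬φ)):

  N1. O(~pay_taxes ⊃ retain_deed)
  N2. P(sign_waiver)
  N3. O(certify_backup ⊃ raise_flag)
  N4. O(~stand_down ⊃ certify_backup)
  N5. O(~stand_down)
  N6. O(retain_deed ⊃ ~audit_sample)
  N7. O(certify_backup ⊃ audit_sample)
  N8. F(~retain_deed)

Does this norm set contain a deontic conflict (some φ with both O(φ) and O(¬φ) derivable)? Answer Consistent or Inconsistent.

Premise 8 is F(~retain_deed), i.e. O(retain_deed).
Applying K to premise 6 (O(retain_deed ⊃ ~audit_sample)) and O(retain_deed) yields O(~audit_sample).
Premise 7, O(certify_backup ⊃ audit_sample), contraposes to O(~audit_sample ⊃ ~certify_backup); with O(~audit_sample) we get O(~certify_backup).
Premise 4, O(~stand_down ⊃ certify_backup), contraposes to O(~certify_backup ⊃ stand_down); with O(~certify_backup) we get O(stand_down).
But premise 5 directly asserts O(~stand_down).
We now have both O(stand_down) and O(~stand_down) — stand_down is simultaneously obligatory and forbidden, violating the D-axiom.

Inconsistent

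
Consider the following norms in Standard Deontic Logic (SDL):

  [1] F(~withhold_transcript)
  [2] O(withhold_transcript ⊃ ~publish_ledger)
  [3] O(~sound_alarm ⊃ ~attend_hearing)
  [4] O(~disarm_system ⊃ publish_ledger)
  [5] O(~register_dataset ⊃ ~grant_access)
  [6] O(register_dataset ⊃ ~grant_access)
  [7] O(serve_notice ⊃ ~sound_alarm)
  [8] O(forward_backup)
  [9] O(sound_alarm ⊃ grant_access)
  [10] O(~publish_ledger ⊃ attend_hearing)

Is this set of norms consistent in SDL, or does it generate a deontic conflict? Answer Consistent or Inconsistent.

Inconsistent

Premises 6 and 5 cover both cases: O(register_dataset ⊃ ~grant_access) and O(~register_dataset ⊃ ~grant_access). Since register_dataset ∨ ~register_dataset is a tautology, O(~grant_access) follows.
Premise 9 is O(sound_alarm ⊃ grant_access); contrapositively O(~grant_access ⊃ ~sound_alarm). Since O(~grant_access) holds, K gives O(~sound_alarm).
Premise 3 is O(~sound_alarm ⊃ ~attend_hearing); since O(~sound_alarm), deontic closure gives O(~attend_hearing).
The contrapositive of premise 10 (O(~publish_ledger ⊃ attend_hearing)) is O(~attend_hearing ⊃ publish_ledger), and O(~attend_hearing) is already established, so O(publish_ledger).
The contrapositive of premise 2 (O(withhold_transcript ⊃ ~publish_ledger)) is O(publish_ledger ⊃ ~withhold_transcript), and O(publish_ledger) is already established, so O(~withhold_transcript).
However, F(~withhold_transcript) at premise 1 amounts to O(withhold_transcript).
We now have both O(~withhold_transcript) and O(withhold_transcript) — withhold_transcript is simultaneously obligatory and forbidden, violating the D-axiom.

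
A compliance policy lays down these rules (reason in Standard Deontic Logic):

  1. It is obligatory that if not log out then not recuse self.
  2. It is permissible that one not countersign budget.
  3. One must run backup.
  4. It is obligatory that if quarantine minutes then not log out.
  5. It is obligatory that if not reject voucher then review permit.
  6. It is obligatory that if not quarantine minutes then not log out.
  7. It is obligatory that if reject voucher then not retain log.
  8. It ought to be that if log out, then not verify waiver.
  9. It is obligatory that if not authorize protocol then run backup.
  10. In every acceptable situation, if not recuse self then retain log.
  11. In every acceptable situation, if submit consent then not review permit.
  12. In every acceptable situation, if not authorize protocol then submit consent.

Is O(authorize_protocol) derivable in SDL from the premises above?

Premises 4 and 6 are O(quarantine_minutes → ¬log_out) and O(¬quarantine_minutes → ¬log_out); every ideal world satisfies quarantine_minutes or ¬quarantine_minutes, so in either case ¬log_out holds — hence O(¬log_out).
Premise 1 is O(¬log_out → ¬recuse_self); since O(¬log_out), deontic closure gives O(¬recuse_self).
Applying K to premise 10 (O(¬recuse_self → retain_log)) and O(¬recuse_self) yields O(retain_log).
Premise 7 is O(reject_voucher → ¬retain_log); contrapositively O(retain_log → ¬reject_voucher). Since O(retain_log) holds, K gives O(¬reject_voucher).
Applying K to premise 5 (O(¬reject_voucher → review_permit)) and O(¬reject_voucher) yields O(review_permit).
The contrapositive of premise 11 (O(submit_consent → ¬review_permit)) is O(review_permit → ¬submit_consent), and O(review_permit) is already established, so O(¬submit_consent).
The contrapositive of premise 12 (O(¬authorize_protocol → submit_consent)) is O(¬submit_consent → authorize_protocol), and O(¬submit_consent) is already established, so O(authorize_protocol).
Premises 2, 3, 8, 9 do not contribute to this derivation.
So O(authorize_protocol) follows.

Yes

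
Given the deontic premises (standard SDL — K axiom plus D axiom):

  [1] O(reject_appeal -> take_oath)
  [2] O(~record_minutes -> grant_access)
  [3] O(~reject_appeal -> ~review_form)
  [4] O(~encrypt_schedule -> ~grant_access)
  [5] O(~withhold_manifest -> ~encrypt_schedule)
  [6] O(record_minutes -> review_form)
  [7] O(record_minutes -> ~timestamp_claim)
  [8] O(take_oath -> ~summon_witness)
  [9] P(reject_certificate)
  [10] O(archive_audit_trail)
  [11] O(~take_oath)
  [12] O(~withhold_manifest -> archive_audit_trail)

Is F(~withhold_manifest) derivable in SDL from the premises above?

Premise 11 gives O(~take_oath).
The contrapositive of premise 1 (O(reject_appeal -> take_oath)) is O(~take_oath -> ~reject_appeal), and O(~take_oath) is already established, so O(~reject_appeal).
From O(~reject_appeal) and premise 3, O(~reject_appeal -> ~review_form), we obtain O(~review_form).
Premise 6, O(record_minutes -> review_form), contraposes to O(~review_form -> ~record_minutes); with O(~review_form) we get O(~record_minutes).
With premise 2, O(~record_minutes -> grant_access), the K-axiom yields O(grant_access).
Premise 4 is O(~encrypt_schedule -> ~grant_access); contrapositively O(grant_access -> encrypt_schedule). Since O(grant_access) holds, K gives O(encrypt_schedule).
Premise 5 is O(~withhold_manifest -> ~encrypt_schedule); contrapositively O(encrypt_schedule -> withhold_manifest). Since O(encrypt_schedule) holds, K gives O(withhold_manifest).
Premises 7, 8, 9, 10, 12 do not contribute to this derivation.
So O(withhold_manifest) holds, i.e. F(~withhold_manifest). The claim follows.

Yes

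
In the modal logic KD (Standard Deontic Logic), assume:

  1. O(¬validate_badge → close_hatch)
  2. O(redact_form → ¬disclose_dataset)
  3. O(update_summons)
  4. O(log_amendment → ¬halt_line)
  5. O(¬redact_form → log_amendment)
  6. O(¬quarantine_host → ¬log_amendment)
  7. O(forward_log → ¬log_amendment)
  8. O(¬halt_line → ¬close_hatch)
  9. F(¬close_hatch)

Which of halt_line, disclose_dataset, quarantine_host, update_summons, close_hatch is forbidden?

disclose_dataset

F(¬close_hatch) at premise 9 means O(close_hatch).
Premise 8 is O(¬halt_line → ¬close_hatch); contrapositively O(close_hatch → halt_line). Since O(close_hatch) holds, K gives O(halt_line).
Premise 4 is O(log_amendment → ¬halt_line); contrapositively O(halt_line → ¬log_amendment). Since O(halt_line) holds, K gives O(¬log_amendment).
The contrapositive of premise 5 (O(¬redact_form → log_amendment)) is O(¬log_amendment → redact_form), and O(¬log_amendment) is already established, so O(redact_form).
From O(redact_form) and premise 2, O(redact_form → ¬disclose_dataset), we obtain O(¬disclose_dataset).
So O(¬disclose_dataset) holds, i.e. disclose_dataset is forbidden. None of the other listed options is forbidden under the premises.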